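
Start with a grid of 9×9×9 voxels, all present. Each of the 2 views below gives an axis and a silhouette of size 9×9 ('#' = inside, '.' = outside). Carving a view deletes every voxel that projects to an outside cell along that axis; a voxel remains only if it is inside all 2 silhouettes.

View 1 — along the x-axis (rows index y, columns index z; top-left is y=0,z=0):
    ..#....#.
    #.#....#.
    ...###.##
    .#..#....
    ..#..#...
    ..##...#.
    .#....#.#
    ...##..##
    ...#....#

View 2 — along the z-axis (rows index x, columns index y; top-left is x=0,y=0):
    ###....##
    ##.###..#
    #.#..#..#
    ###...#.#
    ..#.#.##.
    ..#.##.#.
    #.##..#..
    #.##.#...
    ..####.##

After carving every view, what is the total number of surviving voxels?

voxel count = 127

before carving: 729 voxels (9×9×9)
  1. axis=0 (YZ plane), |mask|=26  ⇒  voxels=234
  2. axis=2 (XY plane), |mask|=42  ⇒  voxels=127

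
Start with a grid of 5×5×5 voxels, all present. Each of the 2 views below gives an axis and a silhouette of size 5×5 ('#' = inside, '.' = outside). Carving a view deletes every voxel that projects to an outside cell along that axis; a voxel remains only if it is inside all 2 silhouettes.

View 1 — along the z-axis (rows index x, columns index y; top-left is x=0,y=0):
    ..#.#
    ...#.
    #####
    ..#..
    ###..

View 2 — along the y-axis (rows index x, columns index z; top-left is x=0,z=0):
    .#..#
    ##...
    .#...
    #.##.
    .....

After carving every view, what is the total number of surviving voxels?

initial block: 5^3 = 125
carve view 1 (along z, XY-mask fill 12/25): 60 voxels remain
carve view 2 (along y, XZ-mask fill 8/25): 14 voxels remain

|visual hull| = 14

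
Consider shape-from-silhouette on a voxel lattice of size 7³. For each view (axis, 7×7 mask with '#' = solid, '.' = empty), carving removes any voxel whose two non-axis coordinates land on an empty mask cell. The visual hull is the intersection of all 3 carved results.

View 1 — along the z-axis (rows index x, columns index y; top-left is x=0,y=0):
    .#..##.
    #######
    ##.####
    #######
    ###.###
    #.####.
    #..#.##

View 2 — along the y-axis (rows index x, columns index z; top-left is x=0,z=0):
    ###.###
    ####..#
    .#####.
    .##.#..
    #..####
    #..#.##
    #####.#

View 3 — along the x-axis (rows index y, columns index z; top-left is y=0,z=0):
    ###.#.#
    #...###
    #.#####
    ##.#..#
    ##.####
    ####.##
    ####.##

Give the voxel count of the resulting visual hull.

full grid |V| = 343
step 1: project along z, AND mask (38/49) → |grid| = 266
step 2: project along y, AND mask (34/49) → |grid| = 178
step 3: project along x, AND mask (37/49) → |grid| = 135

|visual hull| = 135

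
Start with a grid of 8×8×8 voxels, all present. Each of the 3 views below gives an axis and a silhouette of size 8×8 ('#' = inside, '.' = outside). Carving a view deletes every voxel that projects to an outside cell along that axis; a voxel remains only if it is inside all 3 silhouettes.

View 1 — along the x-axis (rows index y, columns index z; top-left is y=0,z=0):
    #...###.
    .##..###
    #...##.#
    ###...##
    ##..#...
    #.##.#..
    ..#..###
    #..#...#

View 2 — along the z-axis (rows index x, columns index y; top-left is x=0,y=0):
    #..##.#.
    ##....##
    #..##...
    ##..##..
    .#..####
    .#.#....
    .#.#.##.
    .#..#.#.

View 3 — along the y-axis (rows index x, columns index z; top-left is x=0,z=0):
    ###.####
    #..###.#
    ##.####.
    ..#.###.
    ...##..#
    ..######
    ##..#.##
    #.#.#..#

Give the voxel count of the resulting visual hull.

full grid |V| = 512
  1. axis=0 (YZ plane), |mask|=32  ⇒  voxels=256
  2. axis=2 (XY plane), |mask|=29  ⇒  voxels=119
  3. axis=1 (XZ plane), |mask|=40  ⇒  voxels=74

74 voxels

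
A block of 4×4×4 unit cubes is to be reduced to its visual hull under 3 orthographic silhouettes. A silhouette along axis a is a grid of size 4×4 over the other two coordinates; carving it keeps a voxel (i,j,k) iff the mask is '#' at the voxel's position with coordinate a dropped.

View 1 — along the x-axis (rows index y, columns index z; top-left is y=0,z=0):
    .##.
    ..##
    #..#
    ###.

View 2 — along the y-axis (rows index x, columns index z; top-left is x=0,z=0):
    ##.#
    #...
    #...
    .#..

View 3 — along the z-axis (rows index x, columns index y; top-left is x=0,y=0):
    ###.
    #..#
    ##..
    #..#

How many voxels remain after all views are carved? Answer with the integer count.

full grid |V| = 64
V1 x: intersect with YZ mask (9 set) -- 36 left
V2 y: intersect with XZ mask (6 set) -- 12 left
V3 z: intersect with XY mask (9 set) -- 7 left

7 voxels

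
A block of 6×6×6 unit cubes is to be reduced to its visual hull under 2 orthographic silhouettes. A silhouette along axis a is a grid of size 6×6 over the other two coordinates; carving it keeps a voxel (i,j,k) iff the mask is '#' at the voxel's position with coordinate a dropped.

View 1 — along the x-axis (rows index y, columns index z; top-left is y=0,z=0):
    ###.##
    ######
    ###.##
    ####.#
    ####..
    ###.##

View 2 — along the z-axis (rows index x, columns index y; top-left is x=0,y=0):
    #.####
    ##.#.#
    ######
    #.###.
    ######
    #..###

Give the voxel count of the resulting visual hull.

full grid |V| = 216
  1. axis=0 (YZ plane), |mask|=30  ⇒  voxels=180
  2. axis=2 (XY plane), |mask|=29  ⇒  voxels=143

|visual hull| = 143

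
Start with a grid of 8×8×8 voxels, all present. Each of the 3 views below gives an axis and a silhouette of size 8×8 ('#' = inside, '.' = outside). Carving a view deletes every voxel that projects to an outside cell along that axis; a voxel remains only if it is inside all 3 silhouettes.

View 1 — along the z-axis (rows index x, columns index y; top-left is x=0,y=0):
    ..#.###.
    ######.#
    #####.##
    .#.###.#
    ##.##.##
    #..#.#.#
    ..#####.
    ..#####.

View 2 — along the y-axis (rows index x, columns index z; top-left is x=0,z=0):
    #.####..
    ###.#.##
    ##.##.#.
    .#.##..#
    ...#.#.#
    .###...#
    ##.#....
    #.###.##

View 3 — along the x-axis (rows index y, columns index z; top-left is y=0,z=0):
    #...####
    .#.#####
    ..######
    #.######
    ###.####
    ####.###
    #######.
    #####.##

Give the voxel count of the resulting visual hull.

before carving: 512 voxels (8×8×8)
after view 1 [z-axis, 43 of 64 cells solid] → remaining = 344
after view 2 [y-axis, 36 of 64 cells solid] → remaining = 196
after view 3 [x-axis, 52 of 64 cells solid] → remaining = 159

159 voxels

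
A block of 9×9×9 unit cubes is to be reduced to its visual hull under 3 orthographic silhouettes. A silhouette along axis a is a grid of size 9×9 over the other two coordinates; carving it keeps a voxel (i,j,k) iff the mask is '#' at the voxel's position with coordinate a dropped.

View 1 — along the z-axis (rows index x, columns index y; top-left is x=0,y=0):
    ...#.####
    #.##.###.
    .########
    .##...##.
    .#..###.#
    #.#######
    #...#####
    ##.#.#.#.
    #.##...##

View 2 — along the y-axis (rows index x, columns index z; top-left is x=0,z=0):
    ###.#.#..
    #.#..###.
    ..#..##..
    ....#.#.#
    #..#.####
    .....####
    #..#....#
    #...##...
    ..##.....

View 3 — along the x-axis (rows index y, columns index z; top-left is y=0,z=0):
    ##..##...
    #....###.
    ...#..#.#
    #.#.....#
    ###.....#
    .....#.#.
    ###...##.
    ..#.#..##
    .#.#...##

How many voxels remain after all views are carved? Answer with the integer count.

initial block: 9^3 = 729
after view 1 [z-axis, 52 of 81 cells solid] → remaining = 468
after view 2 [y-axis, 34 of 81 cells solid] → remaining = 196
after view 3 [x-axis, 33 of 81 cells solid] → remaining = 83

|visual hull| = 83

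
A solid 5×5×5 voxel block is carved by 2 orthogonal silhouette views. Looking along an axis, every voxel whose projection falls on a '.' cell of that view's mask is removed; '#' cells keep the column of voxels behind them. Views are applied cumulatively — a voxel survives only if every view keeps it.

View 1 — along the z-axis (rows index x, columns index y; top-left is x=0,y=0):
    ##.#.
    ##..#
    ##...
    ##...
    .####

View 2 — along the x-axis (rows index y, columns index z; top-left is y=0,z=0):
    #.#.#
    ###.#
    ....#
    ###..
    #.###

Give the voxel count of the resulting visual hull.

voxel count = 47

full grid |V| = 125
carve view 1 (along z, XY-mask fill 14/25): 70 voxels remain
carve view 2 (along x, YZ-mask fill 15/25): 47 voxels remain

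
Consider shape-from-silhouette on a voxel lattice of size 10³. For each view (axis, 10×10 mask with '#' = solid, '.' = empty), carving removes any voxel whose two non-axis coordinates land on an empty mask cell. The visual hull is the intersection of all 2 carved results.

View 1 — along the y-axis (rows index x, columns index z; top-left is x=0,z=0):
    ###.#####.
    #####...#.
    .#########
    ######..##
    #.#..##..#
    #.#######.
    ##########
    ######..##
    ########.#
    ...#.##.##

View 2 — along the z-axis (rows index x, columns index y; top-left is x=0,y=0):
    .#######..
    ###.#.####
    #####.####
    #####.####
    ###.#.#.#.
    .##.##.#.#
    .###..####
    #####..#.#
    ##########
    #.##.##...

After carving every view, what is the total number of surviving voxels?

576 voxels

full grid |V| = 1000
step 1: project along y, AND mask (76/100) → |grid| = 760
step 2: project along z, AND mask (74/100) → |grid| = 576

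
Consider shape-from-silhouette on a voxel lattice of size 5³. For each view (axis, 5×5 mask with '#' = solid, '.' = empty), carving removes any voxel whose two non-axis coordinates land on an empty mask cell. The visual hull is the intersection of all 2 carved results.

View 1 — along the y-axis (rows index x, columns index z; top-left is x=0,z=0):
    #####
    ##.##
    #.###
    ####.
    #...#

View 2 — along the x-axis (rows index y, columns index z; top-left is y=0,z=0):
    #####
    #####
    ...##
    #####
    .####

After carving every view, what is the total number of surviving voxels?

before carving: 125 voxels (5×5×5)
V1 y: intersect with XZ mask (19 set) -- 95 left
V2 x: intersect with YZ mask (21 set) -- 79 left

79 voxels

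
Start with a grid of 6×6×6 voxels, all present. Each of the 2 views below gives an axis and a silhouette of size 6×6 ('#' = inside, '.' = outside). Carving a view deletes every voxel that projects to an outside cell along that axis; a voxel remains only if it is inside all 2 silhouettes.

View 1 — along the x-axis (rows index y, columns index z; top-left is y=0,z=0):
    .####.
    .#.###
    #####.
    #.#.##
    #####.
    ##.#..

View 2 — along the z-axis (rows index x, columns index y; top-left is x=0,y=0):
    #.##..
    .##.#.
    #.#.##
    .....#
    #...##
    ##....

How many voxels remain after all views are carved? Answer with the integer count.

full grid |V| = 216
  1. axis=0 (YZ plane), |mask|=25  ⇒  voxels=150
  2. axis=2 (XY plane), |mask|=16  ⇒  voxels=67

67 voxels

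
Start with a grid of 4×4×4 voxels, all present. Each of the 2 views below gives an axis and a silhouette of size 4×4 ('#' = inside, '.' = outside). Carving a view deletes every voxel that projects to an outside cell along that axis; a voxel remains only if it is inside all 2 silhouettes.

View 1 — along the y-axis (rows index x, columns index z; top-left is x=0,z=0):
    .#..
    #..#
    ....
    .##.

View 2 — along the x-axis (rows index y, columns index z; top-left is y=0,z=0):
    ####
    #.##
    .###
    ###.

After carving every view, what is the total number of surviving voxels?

remaining voxels: 16

before carving: 64 voxels (4×4×4)
after view 1 [y-axis, 5 of 16 cells solid] → remaining = 20
after view 2 [x-axis, 13 of 16 cells solid] → remaining = 16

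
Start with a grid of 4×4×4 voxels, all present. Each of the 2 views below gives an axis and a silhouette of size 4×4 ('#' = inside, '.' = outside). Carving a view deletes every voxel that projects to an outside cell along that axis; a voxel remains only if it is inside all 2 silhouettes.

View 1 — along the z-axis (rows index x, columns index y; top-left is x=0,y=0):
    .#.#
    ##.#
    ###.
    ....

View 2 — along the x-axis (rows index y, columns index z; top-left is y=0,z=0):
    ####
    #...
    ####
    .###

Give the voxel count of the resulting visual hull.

initial block: 4^3 = 64
step 1: project along z, AND mask (8/16) → |grid| = 32
step 2: project along x, AND mask (12/16) → |grid| = 21

|visual hull| = 21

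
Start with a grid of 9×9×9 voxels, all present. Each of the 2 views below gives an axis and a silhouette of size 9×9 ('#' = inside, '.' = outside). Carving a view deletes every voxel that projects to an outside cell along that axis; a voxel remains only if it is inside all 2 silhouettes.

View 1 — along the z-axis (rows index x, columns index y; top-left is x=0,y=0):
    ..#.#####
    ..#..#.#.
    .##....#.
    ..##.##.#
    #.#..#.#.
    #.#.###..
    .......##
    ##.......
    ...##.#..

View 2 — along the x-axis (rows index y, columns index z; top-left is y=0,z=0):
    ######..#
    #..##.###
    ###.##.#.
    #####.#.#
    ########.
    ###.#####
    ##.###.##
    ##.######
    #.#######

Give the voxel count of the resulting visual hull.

239 voxels

start: 9×9×9 = 729 voxels
V1 z: intersect with XY mask (33 set) -- 297 left
V2 x: intersect with YZ mask (65 set) -- 239 left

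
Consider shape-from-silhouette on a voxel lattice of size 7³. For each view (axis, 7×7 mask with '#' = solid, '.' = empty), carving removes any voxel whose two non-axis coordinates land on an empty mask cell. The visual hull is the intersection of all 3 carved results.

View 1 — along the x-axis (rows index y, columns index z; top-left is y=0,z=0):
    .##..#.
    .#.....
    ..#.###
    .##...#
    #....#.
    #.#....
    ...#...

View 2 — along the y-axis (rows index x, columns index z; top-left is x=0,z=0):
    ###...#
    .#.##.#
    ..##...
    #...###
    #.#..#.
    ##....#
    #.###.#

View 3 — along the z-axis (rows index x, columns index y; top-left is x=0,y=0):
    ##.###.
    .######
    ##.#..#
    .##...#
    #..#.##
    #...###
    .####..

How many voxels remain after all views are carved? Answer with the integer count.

full grid |V| = 343
  1. axis=0 (YZ plane), |mask|=16  ⇒  voxels=112
  2. axis=1 (XZ plane), |mask|=25  ⇒  voxels=57
  3. axis=2 (XY plane), |mask|=30  ⇒  voxels=35

35 voxels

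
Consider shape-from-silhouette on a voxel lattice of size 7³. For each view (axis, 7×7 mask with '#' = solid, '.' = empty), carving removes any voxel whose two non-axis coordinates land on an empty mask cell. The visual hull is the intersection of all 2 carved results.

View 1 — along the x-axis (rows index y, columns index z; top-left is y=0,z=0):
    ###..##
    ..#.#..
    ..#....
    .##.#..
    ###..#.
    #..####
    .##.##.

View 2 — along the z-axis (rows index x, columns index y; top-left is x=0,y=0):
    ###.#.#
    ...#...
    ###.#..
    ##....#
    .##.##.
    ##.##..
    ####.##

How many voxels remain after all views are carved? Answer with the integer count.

start: 7×7×7 = 343 voxels
[1] x-view keeps 24 columns → grid now 168
[2] z-view keeps 27 columns → grid now 88

remaining voxels: 88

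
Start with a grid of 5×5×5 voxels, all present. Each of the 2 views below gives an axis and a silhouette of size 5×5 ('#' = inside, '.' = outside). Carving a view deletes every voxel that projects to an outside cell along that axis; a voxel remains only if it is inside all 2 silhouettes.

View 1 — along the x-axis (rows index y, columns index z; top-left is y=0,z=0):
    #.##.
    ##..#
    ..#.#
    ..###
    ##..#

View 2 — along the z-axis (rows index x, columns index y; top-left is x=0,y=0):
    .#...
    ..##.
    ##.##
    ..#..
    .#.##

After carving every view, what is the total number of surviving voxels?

|visual hull| = 31

before carving: 125 voxels (5×5×5)
after view 1 [x-axis, 14 of 25 cells solid] → remaining = 70
after view 2 [z-axis, 11 of 25 cells solid] → remaining = 31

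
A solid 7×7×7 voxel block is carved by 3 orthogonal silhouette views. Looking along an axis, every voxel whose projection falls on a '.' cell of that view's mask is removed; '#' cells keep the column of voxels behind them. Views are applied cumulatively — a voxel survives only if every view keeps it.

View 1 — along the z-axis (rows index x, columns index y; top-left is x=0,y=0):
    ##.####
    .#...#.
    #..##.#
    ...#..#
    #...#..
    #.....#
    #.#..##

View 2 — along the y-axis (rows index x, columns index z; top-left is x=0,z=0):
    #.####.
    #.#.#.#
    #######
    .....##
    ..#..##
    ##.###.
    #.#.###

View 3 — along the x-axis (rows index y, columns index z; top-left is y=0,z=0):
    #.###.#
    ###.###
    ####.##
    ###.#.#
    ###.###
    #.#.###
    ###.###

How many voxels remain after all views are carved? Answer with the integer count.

|visual hull| = 86

before carving: 343 voxels (7×7×7)
after view 1 [z-axis, 22 of 49 cells solid] → remaining = 154
after view 2 [y-axis, 31 of 49 cells solid] → remaining = 106
after view 3 [x-axis, 39 of 49 cells solid] → remaining = 86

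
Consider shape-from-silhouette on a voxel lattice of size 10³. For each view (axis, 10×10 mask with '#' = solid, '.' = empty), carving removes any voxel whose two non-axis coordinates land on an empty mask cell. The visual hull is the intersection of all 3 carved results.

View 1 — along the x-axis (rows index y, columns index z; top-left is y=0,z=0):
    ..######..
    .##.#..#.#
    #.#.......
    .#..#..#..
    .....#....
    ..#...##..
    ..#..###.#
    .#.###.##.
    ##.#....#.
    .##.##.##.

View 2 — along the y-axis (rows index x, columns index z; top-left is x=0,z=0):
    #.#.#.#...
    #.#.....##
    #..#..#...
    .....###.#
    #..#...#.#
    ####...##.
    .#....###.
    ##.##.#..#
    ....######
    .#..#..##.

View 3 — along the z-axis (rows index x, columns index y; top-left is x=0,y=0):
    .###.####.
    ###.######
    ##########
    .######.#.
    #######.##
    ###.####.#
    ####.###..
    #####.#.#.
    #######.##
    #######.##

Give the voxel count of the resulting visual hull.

voxel count = 138

before carving: 1000 voxels (10×10×10)
after view 1 [x-axis, 41 of 100 cells solid] → remaining = 410
after view 2 [y-axis, 45 of 100 cells solid] → remaining = 177
after view 3 [z-axis, 82 of 100 cells solid] → remaining = 138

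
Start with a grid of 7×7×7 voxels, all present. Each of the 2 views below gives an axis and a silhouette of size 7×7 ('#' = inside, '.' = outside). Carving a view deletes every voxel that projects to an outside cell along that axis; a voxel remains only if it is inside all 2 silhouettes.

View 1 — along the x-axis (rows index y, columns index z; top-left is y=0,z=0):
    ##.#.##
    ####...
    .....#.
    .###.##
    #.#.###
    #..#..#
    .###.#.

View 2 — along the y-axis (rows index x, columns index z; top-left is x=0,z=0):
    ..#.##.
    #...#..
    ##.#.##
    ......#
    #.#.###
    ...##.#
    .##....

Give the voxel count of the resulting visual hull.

voxel count = 77

start: 7×7×7 = 343 voxels
[1] x-view keeps 27 columns → grid now 189
[2] y-view keeps 21 columns → grid now 77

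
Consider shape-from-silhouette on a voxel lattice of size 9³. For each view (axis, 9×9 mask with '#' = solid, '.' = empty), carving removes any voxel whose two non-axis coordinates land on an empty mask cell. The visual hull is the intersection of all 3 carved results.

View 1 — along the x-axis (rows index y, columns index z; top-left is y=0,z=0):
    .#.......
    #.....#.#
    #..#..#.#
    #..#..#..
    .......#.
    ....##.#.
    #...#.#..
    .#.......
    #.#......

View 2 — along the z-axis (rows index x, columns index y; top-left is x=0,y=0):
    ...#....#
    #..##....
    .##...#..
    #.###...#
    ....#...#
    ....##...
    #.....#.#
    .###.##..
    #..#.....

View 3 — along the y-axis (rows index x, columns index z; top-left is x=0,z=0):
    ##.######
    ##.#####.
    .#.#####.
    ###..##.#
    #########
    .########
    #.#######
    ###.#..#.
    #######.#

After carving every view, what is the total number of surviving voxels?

voxel count = 45

initial block: 9^3 = 729
[1] x-view keeps 21 columns → grid now 189
[2] z-view keeps 27 columns → grid now 64
[3] y-view keeps 65 columns → grid now 45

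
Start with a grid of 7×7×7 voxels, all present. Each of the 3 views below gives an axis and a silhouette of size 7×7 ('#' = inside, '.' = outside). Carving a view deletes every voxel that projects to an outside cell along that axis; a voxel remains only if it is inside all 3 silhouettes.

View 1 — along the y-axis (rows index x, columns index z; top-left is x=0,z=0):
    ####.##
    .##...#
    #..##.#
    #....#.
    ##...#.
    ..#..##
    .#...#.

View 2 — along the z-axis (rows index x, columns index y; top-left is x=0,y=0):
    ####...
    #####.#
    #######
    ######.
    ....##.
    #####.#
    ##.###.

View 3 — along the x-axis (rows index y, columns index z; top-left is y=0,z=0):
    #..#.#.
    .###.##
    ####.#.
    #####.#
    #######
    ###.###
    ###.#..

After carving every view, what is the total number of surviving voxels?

|visual hull| = 86

initial block: 7^3 = 343
  1. axis=1 (XZ plane), |mask|=23  ⇒  voxels=161
  2. axis=2 (XY plane), |mask|=36  ⇒  voxels=116
  3. axis=0 (YZ plane), |mask|=36  ⇒  voxels=86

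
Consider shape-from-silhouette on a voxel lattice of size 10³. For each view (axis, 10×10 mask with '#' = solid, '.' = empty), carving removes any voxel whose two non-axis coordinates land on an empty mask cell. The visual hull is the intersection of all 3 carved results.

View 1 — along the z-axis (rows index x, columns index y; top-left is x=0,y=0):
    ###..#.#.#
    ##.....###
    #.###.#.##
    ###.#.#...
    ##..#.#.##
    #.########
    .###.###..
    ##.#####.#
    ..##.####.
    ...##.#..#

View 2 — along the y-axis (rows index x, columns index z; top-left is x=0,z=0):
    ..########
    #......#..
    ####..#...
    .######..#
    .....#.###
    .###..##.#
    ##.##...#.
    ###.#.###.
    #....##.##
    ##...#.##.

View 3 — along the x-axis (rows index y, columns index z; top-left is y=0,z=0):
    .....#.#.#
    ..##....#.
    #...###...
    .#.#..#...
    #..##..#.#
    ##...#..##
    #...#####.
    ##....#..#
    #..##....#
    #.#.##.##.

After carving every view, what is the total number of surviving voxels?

initial block: 10^3 = 1000
  1. axis=2 (XY plane), |mask|=62  ⇒  voxels=620
  2. axis=1 (XZ plane), |mask|=54  ⇒  voxels=342
  3. axis=0 (YZ plane), |mask|=43  ⇒  voxels=149

|visual hull| = 149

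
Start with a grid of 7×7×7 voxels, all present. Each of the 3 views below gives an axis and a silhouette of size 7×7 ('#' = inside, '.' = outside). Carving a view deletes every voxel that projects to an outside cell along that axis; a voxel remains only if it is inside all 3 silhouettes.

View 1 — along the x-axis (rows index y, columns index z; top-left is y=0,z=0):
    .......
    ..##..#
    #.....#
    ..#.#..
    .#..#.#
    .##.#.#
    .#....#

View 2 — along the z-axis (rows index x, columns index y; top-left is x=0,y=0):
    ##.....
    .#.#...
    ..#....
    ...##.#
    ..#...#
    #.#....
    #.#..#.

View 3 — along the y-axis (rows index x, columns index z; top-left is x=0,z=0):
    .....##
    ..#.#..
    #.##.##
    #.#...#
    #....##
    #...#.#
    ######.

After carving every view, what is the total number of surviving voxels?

|visual hull| = 18

initial block: 7^3 = 343
carve view 1 (along x, YZ-mask fill 16/49): 112 voxels remain
carve view 2 (along z, XY-mask fill 15/49): 29 voxels remain
carve view 3 (along y, XZ-mask fill 24/49): 18 voxels remain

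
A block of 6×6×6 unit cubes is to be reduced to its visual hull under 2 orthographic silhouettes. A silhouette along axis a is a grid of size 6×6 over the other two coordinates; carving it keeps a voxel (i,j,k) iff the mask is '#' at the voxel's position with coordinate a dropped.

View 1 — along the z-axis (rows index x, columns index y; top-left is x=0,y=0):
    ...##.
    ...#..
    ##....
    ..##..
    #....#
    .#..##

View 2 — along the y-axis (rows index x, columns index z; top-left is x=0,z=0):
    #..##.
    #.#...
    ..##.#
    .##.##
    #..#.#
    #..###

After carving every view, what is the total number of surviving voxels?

initial block: 6^3 = 216
carve view 1 (along z, XY-mask fill 12/36): 72 voxels remain
carve view 2 (along y, XZ-mask fill 19/36): 40 voxels remain

40 voxels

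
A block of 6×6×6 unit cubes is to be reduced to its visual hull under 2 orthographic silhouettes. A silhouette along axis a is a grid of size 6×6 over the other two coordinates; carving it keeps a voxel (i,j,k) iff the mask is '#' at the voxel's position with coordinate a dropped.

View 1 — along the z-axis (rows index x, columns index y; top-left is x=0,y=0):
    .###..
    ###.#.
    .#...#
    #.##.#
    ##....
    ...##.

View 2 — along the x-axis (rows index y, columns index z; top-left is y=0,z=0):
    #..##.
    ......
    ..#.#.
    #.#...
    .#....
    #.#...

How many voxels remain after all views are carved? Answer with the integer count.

full grid |V| = 216
[1] z-view keeps 17 columns → grid now 102
[2] x-view keeps 10 columns → grid now 27

27 voxels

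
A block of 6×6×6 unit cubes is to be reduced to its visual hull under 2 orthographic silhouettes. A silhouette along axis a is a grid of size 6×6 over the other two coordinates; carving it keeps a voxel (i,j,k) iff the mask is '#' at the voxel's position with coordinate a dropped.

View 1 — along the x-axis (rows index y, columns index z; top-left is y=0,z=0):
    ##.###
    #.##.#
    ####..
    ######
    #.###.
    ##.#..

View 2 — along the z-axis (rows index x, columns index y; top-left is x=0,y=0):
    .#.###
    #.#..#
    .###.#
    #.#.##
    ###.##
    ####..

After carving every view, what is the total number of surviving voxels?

|visual hull| = 101

start: 6×6×6 = 216 voxels
carve view 1 (along x, YZ-mask fill 26/36): 156 voxels remain
carve view 2 (along z, XY-mask fill 24/36): 101 voxels remain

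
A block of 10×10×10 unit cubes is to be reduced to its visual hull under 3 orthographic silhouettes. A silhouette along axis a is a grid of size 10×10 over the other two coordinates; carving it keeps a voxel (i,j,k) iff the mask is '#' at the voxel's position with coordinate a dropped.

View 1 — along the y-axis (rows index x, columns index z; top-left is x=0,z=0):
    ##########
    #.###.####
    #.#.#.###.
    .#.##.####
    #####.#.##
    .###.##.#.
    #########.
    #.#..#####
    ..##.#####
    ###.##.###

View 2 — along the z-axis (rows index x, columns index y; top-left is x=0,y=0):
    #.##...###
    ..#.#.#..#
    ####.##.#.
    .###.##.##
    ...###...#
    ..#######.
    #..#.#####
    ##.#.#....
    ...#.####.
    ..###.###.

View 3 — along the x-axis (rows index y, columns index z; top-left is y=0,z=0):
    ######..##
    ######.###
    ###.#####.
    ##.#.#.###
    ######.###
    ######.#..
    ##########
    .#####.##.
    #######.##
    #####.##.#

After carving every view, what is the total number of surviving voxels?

voxel count = 346

initial block: 10^3 = 1000
[1] y-view keeps 76 columns → grid now 760
[2] z-view keeps 57 columns → grid now 431
[3] x-view keeps 82 columns → grid now 346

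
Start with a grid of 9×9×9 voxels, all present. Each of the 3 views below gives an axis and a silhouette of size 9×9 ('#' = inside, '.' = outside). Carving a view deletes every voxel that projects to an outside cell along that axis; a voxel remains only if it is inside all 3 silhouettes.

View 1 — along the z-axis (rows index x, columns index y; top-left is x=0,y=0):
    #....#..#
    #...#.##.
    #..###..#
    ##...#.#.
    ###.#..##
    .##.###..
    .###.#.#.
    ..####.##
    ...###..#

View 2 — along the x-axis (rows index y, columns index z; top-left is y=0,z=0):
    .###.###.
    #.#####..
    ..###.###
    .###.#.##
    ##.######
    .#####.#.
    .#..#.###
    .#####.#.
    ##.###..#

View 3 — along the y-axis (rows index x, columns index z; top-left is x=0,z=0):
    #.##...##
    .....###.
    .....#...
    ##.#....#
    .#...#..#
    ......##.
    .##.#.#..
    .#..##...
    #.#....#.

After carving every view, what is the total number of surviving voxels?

|visual hull| = 88

initial block: 9^3 = 729
  1. axis=2 (XY plane), |mask|=42  ⇒  voxels=378
  2. axis=0 (YZ plane), |mask|=55  ⇒  voxels=262
  3. axis=1 (XZ plane), |mask|=28  ⇒  voxels=88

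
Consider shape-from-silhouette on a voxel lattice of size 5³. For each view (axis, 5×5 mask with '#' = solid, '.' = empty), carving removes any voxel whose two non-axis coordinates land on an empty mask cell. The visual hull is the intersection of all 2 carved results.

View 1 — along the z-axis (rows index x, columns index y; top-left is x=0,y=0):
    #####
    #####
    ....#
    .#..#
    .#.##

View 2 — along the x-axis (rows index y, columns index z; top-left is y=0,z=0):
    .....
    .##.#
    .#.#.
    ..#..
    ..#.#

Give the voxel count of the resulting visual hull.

before carving: 125 voxels (5×5×5)
V1 z: intersect with XY mask (16 set) -- 80 left
V2 x: intersect with YZ mask (8 set) -- 29 left

voxel count = 29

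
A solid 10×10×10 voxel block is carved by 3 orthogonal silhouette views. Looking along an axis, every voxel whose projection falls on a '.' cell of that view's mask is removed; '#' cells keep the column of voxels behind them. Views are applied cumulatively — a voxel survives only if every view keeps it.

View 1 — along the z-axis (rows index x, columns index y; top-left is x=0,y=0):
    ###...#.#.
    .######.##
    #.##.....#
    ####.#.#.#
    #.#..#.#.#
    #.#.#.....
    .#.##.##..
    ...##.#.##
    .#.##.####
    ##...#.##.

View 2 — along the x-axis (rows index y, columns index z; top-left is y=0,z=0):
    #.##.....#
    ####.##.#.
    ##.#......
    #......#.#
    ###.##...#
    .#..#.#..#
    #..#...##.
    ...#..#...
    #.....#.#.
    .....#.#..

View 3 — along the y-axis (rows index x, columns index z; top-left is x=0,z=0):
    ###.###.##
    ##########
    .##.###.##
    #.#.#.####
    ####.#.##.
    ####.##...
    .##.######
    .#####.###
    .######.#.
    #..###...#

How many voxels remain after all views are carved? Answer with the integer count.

full grid |V| = 1000
  1. axis=2 (XY plane), |mask|=54  ⇒  voxels=540
  2. axis=0 (YZ plane), |mask|=38  ⇒  voxels=205
  3. axis=1 (XZ plane), |mask|=73  ⇒  voxels=144

144 voxels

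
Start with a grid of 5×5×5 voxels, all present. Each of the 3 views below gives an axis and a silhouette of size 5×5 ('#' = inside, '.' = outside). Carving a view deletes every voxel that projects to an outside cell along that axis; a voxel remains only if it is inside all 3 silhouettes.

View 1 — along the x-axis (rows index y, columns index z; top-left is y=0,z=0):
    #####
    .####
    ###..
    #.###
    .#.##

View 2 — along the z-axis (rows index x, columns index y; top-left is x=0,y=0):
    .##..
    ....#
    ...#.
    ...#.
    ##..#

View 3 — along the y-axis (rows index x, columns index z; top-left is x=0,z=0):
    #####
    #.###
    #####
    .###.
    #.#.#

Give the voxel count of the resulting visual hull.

remaining voxels: 21

start: 5×5×5 = 125 voxels
step 1: project along x, AND mask (19/25) → |grid| = 95
step 2: project along z, AND mask (8/25) → |grid| = 30
step 3: project along y, AND mask (20/25) → |grid| = 21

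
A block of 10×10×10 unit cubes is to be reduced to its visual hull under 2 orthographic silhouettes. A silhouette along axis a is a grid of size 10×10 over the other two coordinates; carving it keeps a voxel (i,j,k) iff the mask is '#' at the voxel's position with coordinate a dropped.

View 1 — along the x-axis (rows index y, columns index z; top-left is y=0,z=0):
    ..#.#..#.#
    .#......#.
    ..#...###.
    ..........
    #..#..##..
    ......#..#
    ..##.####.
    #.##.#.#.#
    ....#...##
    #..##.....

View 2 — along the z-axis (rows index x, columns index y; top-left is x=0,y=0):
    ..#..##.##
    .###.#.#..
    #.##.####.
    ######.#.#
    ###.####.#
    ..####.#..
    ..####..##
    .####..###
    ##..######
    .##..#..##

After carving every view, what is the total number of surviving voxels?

remaining voxels: 211

initial block: 10^3 = 1000
carve view 1 (along x, YZ-mask fill 34/100): 340 voxels remain
carve view 2 (along z, XY-mask fill 64/100): 211 voxels remain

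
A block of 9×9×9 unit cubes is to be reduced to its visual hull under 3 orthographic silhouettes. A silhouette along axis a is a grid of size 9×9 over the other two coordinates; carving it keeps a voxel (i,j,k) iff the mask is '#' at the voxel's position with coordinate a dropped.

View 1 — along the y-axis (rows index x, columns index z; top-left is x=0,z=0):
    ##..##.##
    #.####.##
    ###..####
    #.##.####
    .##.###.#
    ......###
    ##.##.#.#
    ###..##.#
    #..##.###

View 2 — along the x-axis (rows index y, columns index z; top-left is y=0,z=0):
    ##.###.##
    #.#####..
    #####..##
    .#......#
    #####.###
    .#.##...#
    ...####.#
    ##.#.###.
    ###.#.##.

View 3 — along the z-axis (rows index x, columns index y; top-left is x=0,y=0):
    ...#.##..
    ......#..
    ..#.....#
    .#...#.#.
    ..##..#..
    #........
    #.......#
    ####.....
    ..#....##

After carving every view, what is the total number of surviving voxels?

82 voxels

before carving: 729 voxels (9×9×9)
step 1: project along y, AND mask (54/81) → |grid| = 486
step 2: project along x, AND mask (51/81) → |grid| = 303
step 3: project along z, AND mask (22/81) → |grid| = 82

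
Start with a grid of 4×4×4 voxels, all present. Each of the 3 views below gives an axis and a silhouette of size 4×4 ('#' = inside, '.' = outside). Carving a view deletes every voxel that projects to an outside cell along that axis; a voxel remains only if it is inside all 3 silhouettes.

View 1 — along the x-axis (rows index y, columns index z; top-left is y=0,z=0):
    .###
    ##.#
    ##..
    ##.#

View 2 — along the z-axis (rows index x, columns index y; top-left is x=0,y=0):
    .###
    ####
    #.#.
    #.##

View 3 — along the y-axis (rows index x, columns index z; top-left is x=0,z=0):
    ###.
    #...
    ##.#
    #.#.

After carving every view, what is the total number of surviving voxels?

full grid |V| = 64
step 1: project along x, AND mask (11/16) → |grid| = 44
step 2: project along z, AND mask (12/16) → |grid| = 32
step 3: project along y, AND mask (9/16) → |grid| = 16

voxel count = 16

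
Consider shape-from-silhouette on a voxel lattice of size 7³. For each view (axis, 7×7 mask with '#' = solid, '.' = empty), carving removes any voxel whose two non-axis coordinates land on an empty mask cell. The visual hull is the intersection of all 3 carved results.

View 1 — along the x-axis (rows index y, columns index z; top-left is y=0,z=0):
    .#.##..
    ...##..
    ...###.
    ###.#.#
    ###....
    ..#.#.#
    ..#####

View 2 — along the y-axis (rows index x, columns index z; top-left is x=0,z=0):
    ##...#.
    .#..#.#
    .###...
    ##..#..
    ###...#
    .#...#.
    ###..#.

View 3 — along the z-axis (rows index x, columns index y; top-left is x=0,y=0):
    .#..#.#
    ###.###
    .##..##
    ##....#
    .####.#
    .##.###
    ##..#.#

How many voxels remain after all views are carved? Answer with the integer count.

voxel count = 39

initial block: 7^3 = 343
carve view 1 (along x, YZ-mask fill 24/49): 168 voxels remain
carve view 2 (along y, XZ-mask fill 22/49): 69 voxels remain
carve view 3 (along z, XY-mask fill 30/49): 39 voxels remain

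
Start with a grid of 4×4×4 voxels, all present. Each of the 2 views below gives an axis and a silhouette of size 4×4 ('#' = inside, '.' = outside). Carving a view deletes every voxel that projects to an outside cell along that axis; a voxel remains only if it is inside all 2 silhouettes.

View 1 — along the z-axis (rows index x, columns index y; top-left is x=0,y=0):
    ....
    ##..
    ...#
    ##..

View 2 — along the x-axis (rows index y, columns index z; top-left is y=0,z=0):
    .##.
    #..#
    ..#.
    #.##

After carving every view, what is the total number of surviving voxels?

|visual hull| = 11

initial block: 4^3 = 64
[1] z-view keeps 5 columns → grid now 20
[2] x-view keeps 8 columns → grid now 11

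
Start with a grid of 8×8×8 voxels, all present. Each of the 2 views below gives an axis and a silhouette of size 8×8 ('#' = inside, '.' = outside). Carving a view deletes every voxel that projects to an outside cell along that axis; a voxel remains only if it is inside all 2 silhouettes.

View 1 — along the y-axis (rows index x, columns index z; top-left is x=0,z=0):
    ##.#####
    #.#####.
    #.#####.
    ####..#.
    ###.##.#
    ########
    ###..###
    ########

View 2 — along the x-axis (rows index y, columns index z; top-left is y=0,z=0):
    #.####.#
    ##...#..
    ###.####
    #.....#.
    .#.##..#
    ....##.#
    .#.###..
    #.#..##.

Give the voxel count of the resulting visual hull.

start: 8×8×8 = 512 voxels
step 1: project along y, AND mask (52/64) → |grid| = 416
step 2: project along x, AND mask (33/64) → |grid| = 216

216 voxels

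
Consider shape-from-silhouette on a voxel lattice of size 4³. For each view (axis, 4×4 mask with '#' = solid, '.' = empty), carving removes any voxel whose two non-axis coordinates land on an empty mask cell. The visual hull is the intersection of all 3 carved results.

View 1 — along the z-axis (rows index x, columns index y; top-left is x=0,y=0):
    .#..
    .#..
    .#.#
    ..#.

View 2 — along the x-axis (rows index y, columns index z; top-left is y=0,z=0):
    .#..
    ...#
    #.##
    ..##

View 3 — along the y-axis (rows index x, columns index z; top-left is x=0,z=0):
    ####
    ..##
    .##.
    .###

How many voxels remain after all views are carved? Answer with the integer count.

|visual hull| = 5

initial block: 4^3 = 64
after view 1 [z-axis, 5 of 16 cells solid] → remaining = 20
after view 2 [x-axis, 7 of 16 cells solid] → remaining = 8
after view 3 [y-axis, 11 of 16 cells solid] → remaining = 5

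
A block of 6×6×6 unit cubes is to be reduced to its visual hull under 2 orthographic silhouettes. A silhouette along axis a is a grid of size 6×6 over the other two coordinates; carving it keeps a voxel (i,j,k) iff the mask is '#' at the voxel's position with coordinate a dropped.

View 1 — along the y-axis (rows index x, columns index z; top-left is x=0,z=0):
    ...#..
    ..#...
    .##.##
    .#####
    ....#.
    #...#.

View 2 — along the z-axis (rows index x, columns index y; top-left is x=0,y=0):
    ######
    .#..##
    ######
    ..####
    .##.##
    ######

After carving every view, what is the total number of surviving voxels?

before carving: 216 voxels (6×6×6)
carve view 1 (along y, XZ-mask fill 14/36): 84 voxels remain
carve view 2 (along z, XY-mask fill 29/36): 69 voxels remain

69 voxels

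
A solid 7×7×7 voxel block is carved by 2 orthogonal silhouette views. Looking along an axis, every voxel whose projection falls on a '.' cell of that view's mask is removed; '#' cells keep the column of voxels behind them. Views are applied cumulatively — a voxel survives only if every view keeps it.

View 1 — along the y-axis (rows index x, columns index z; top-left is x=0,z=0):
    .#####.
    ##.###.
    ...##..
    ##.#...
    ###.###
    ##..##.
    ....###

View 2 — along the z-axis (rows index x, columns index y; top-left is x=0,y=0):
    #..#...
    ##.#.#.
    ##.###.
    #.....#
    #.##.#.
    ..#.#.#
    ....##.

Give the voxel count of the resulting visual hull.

88 voxels

full grid |V| = 343
  1. axis=1 (XZ plane), |mask|=28  ⇒  voxels=196
  2. axis=2 (XY plane), |mask|=22  ⇒  voxels=88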